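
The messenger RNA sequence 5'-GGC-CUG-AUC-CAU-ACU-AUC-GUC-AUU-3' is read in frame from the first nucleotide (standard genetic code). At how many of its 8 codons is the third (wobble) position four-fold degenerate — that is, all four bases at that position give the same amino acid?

4

Codon 1 GGC (Gly): third position 4-fold.
Codon 2 CUG (Leu): third position 4-fold.
Codon 3 AUC (Ile): third position 3-fold.
Codon 4 CAU (His): third position 2-fold.
Codon 5 ACU (Thr): third position 4-fold.
Codon 6 AUC (Ile): third position 3-fold.
Codon 7 GUC (Val): third position 4-fold.
Codon 8 AUU (Ile): third position 3-fold.
Four-fold degenerate third positions: 4.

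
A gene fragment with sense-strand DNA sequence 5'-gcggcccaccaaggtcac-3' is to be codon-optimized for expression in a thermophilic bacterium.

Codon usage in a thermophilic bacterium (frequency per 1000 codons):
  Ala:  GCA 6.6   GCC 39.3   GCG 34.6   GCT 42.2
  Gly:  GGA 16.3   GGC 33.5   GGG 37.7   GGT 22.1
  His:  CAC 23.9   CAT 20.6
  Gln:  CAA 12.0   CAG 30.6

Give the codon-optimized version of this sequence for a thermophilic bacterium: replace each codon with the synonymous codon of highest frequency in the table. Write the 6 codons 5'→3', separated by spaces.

Codon 1 (Ala): best is GCT at 42.2.
Codon 2 (Ala): best is GCT at 42.2.
Codon 3 (His): best is CAC at 23.9.
Codon 4 (Gln): best is CAG at 30.6.
Codon 5 (Gly): best is GGG at 37.7.
Codon 6 (His): best is CAC at 23.9.

GCT GCT CAC CAG GGG CAC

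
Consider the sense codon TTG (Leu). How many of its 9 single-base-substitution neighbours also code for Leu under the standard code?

2

Position 1: CTG → 1 synonymous.
Position 2: none → 0 synonymous.
Position 3: TTA → 1 synonymous.
Total: 1 + 0 + 1 = 2.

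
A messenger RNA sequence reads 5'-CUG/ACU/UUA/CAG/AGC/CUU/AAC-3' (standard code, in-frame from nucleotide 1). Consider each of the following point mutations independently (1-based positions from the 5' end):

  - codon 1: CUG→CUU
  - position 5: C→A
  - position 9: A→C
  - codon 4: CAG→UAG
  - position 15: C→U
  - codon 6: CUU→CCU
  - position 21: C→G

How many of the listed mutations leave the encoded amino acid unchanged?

2

Codon 1: CUG (Leu) → CUU (Leu) — synonymous.
Codon 2: ACU (Thr) → AAU (Asn) — missense.
Codon 3: UUA (Leu) → UUC (Phe) — missense.
Codon 4: CAG (Gln) → UAG (Stop) — nonsense.
Codon 5: AGC (Ser) → AGU (Ser) — synonymous.
Codon 6: CUU (Leu) → CCU (Pro) — missense.
Codon 7: AAC (Asn) → AAG (Lys) — missense.
Synonymous: 2 of 7.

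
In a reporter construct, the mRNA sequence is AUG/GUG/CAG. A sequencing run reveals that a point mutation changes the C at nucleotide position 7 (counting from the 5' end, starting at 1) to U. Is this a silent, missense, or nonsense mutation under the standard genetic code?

nonsense

Position 7 falls in codon 3: CAG → Gln.
After the substitution the codon is UAG → Stop.
The new codon is a stop codon, so this is a nonsense mutation.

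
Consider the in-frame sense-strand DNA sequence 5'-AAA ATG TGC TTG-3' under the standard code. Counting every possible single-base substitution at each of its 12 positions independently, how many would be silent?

Codon 1 (AAA, Lys): 1 synonymous substitution.
Codon 2 (ATG, Met): 0 synonymous substitutions.
Codon 3 (TGC, Cys): 1 synonymous substitution.
Codon 4 (TTG, Leu): 2 synonymous substitutions.
Total: 1 + 0 + 1 + 2 = 4.

4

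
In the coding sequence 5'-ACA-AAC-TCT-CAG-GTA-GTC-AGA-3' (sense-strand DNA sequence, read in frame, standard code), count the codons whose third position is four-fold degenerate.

4

Codon 1 ACA (Thr): third position 4-fold.
Codon 2 AAC (Asn): third position 2-fold.
Codon 3 TCT (Ser): third position 4-fold.
Codon 4 CAG (Gln): third position 2-fold.
Codon 5 GTA (Val): third position 4-fold.
Codon 6 GTC (Val): third position 4-fold.
Codon 7 AGA (Arg): third position 2-fold.
Four-fold degenerate third positions: 4.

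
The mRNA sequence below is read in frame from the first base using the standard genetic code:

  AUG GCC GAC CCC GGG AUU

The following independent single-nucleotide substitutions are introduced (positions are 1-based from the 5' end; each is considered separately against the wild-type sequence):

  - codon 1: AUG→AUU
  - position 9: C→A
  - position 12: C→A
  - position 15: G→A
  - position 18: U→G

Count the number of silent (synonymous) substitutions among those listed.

2

Codon 1: AUG (Met) → AUU (Ile) — missense.
Codon 3: GAC (Asp) → GAA (Glu) — missense.
Codon 4: CCC (Pro) → CCA (Pro) — synonymous.
Codon 5: GGG (Gly) → GGA (Gly) — synonymous.
Codon 6: AUU (Ile) → AUG (Met) — missense.
Synonymous: 2 of 5.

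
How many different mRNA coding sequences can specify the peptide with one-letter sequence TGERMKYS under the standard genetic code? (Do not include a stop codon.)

Thr: 4 codons.
Gly: 4 codons.
Glu: 2 codons.
Arg: 6 codons.
Met: 1 codon.
Lys: 2 codons.
Tyr: 2 codons.
Ser: 6 codons.
4 × 4 × 2 × 6 × 1 × 2 × 2 × 6 = 4608.

4608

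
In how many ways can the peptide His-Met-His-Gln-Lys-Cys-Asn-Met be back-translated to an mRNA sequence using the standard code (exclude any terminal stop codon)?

His: 2 codons.
Met: 1 codon.
His: 2 codons.
Gln: 2 codons.
Lys: 2 codons.
Cys: 2 codons.
Asn: 2 codons.
Met: 1 codon.
2 × 1 × 2 × 2 × 2 × 2 × 2 × 1 = 64.

64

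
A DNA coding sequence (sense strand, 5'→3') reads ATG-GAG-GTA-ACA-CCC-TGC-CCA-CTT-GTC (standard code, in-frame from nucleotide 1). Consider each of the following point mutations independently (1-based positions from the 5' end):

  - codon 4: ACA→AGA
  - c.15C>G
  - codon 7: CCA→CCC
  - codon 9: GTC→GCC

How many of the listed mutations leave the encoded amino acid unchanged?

Codon 4: ACA (Thr) → AGA (Arg) — missense.
Codon 5: CCC (Pro) → CCG (Pro) — synonymous.
Codon 7: CCA (Pro) → CCC (Pro) — synonymous.
Codon 9: GTC (Val) → GCC (Ala) — missense.
Synonymous: 2 of 4.

2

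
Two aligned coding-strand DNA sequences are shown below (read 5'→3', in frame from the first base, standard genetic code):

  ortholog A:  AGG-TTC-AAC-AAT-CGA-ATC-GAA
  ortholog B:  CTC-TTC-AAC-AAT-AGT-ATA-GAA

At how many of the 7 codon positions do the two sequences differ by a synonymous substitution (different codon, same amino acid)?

Codon 1: AGG Arg / CTC Leu — nonsynonymous.
Codon 2: TTC Phe / TTC Phe — identical.
Codon 3: AAC Asn / AAC Asn — identical.
Codon 4: AAT Asn / AAT Asn — identical.
Codon 5: CGA Arg / AGT Ser — nonsynonymous.
Codon 6: ATC Ile / ATA Ile — synonymous.
Codon 7: GAA Glu / GAA Glu — identical.
Synonymous differences: 1.

1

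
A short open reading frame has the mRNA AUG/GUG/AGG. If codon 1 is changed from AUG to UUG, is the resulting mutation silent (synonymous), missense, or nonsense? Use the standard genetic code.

Position 1 falls in codon 1: AUG → Met.
After the substitution the codon is UUG → Leu.
Met ≠ Leu, so this is a missense mutation.

missense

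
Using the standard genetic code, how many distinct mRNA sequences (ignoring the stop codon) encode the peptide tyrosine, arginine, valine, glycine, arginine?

1152

Tyr: 2 codons.
Arg: 6 codons.
Val: 4 codons.
Gly: 4 codons.
Arg: 6 codons.
2 × 6 × 4 × 4 × 6 = 1152.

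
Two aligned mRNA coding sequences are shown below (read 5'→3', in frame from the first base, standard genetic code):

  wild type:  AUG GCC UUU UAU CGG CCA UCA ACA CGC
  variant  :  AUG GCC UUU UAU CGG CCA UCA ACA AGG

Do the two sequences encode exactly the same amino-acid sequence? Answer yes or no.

Codon 1: AUG Met / AUG Met — identical.
Codon 2: GCC Ala / GCC Ala — identical.
Codon 3: UUU Phe / UUU Phe — identical.
Codon 4: UAU Tyr / UAU Tyr — identical.
Codon 5: CGG Arg / CGG Arg — identical.
Codon 6: CCA Pro / CCA Pro — identical.
Codon 7: UCA Ser / UCA Ser — identical.
Codon 8: ACA Thr / ACA Thr — identical.
Codon 9: CGC Arg / AGG Arg — synonymous.
Nonsynonymous differences: 0 → same protein.

yes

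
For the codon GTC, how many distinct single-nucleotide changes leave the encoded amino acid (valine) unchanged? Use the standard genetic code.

3

Position 1: none → 0 synonymous.
Position 2: none → 0 synonymous.
Position 3: GTT, GTA, GTG → 3 synonymous.
Total: 0 + 0 + 3 = 3.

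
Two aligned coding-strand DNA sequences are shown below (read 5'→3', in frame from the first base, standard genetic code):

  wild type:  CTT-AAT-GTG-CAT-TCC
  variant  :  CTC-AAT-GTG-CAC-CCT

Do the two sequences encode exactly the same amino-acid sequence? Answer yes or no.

Codon 1: CTT Leu / CTC Leu — synonymous.
Codon 2: AAT Asn / AAT Asn — identical.
Codon 3: GTG Val / GTG Val — identical.
Codon 4: CAT His / CAC His — synonymous.
Codon 5: TCC Ser / CCT Pro — nonsynonymous.
Nonsynonymous differences: 1 → different protein.

no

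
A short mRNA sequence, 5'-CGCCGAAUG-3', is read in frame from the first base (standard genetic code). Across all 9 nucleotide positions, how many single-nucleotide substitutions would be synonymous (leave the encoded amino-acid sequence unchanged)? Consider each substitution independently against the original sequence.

7

Codon 1 (CGC, Arg): 3 synonymous substitutions.
Codon 2 (CGA, Arg): 4 synonymous substitutions.
Codon 3 (AUG, Met): 0 synonymous substitutions.
Total: 3 + 4 + 0 = 7.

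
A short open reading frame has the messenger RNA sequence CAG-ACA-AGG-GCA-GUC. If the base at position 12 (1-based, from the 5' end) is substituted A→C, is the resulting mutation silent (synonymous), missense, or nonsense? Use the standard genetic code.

Position 12 falls in codon 4: GCA → Ala.
After the substitution the codon is GCC → Ala.
Both encode Ala, so the change is synonymous.

silent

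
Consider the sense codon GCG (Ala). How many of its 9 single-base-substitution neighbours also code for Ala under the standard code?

3

Position 1: none → 0 synonymous.
Position 2: none → 0 synonymous.
Position 3: GCU, GCC, GCA → 3 synonymous.
Total: 0 + 0 + 3 = 3.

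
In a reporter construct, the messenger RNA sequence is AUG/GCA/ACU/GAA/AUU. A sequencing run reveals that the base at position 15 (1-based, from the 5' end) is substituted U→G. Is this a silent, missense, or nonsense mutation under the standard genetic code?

missense

Position 15 falls in codon 5: AUU → Ile.
After the substitution the codon is AUG → Met.
Ile ≠ Met, so this is a missense mutation.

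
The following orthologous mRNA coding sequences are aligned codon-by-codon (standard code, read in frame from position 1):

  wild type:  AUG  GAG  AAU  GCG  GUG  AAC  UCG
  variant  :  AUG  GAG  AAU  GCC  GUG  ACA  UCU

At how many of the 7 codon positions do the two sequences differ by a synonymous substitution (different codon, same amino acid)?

2

Codon 1: AUG Met / AUG Met — identical.
Codon 2: GAG Glu / GAG Glu — identical.
Codon 3: AAU Asn / AAU Asn — identical.
Codon 4: GCG Ala / GCC Ala — synonymous.
Codon 5: GUG Val / GUG Val — identical.
Codon 6: AAC Asn / ACA Thr — nonsynonymous.
Codon 7: UCG Ser / UCU Ser — synonymous.
Synonymous differences: 2.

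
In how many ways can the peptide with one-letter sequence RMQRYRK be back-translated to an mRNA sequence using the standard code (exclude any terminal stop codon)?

1728

Arg: 6 codons.
Met: 1 codon.
Gln: 2 codons.
Arg: 6 codons.
Tyr: 2 codons.
Arg: 6 codons.
Lys: 2 codons.
6 × 1 × 2 × 6 × 2 × 6 × 2 = 1728.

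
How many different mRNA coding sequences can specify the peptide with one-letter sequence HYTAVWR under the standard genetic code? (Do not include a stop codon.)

1536

His: 2 codons.
Tyr: 2 codons.
Thr: 4 codons.
Ala: 4 codons.
Val: 4 codons.
Trp: 1 codon.
Arg: 6 codons.
2 × 2 × 4 × 4 × 4 × 1 × 6 = 1536.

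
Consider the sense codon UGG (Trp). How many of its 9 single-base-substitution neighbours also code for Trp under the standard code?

0

Position 1: none → 0 synonymous.
Position 2: none → 0 synonymous.
Position 3: none → 0 synonymous.
Total: 0 + 0 + 0 = 0.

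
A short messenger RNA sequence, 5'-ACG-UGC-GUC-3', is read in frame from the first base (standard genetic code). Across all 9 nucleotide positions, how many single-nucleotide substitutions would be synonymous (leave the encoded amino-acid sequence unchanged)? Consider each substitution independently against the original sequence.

Codon 1 (ACG, Thr): 3 synonymous substitutions.
Codon 2 (UGC, Cys): 1 synonymous substitution.
Codon 3 (GUC, Val): 3 synonymous substitutions.
Total: 3 + 1 + 3 = 7.

7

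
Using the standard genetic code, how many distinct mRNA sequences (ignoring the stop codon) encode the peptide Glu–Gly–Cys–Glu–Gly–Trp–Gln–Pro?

Glu: 2 codons.
Gly: 4 codons.
Cys: 2 codons.
Glu: 2 codons.
Gly: 4 codons.
Trp: 1 codon.
Gln: 2 codons.
Pro: 4 codons.
2 × 4 × 2 × 2 × 4 × 1 × 2 × 4 = 1024.

1024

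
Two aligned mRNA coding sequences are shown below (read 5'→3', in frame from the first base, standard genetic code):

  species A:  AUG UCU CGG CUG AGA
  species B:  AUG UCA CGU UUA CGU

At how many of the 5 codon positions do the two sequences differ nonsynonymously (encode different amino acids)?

0

Codon 1: AUG Met / AUG Met — identical.
Codon 2: UCU Ser / UCA Ser — synonymous.
Codon 3: CGG Arg / CGU Arg — synonymous.
Codon 4: CUG Leu / UUA Leu — synonymous.
Codon 5: AGA Arg / CGU Arg — synonymous.
Nonsynonymous differences: 0.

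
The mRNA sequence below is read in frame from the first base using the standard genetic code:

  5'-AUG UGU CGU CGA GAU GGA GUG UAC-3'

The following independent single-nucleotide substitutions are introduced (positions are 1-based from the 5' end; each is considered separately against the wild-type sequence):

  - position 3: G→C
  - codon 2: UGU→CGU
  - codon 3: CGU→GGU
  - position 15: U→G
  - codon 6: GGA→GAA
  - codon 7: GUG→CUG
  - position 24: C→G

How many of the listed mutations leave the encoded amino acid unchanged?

0

Codon 1: AUG (Met) → AUC (Ile) — missense.
Codon 2: UGU (Cys) → CGU (Arg) — missense.
Codon 3: CGU (Arg) → GGU (Gly) — missense.
Codon 5: GAU (Asp) → GAG (Glu) — missense.
Codon 6: GGA (Gly) → GAA (Glu) — missense.
Codon 7: GUG (Val) → CUG (Leu) — missense.
Codon 8: UAC (Tyr) → UAG (Stop) — nonsense.
Synonymous: 0 of 7.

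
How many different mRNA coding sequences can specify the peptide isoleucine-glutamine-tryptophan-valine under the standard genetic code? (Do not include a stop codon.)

Ile: 3 codons.
Gln: 2 codons.
Trp: 1 codon.
Val: 4 codons.
3 × 2 × 1 × 4 = 24.

24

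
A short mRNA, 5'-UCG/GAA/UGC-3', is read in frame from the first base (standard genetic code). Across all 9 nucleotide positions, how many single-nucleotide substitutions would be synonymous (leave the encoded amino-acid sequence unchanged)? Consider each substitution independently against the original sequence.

5

Codon 1 (UCG, Ser): 3 synonymous substitutions.
Codon 2 (GAA, Glu): 1 synonymous substitution.
Codon 3 (UGC, Cys): 1 synonymous substitution.
Total: 3 + 1 + 1 = 5.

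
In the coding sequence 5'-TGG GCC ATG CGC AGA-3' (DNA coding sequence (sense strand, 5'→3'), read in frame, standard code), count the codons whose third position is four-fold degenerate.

Codon 1 TGG (Trp): third position 1-fold.
Codon 2 GCC (Ala): third position 4-fold.
Codon 3 ATG (Met): third position 1-fold.
Codon 4 CGC (Arg): third position 4-fold.
Codon 5 AGA (Arg): third position 2-fold.
Four-fold degenerate third positions: 2.

2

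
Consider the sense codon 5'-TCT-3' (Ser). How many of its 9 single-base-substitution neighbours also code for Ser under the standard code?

3

Position 1: none → 0 synonymous.
Position 2: none → 0 synonymous.
Position 3: TCC, TCA, TCG → 3 synonymous.
Total: 0 + 0 + 3 = 3.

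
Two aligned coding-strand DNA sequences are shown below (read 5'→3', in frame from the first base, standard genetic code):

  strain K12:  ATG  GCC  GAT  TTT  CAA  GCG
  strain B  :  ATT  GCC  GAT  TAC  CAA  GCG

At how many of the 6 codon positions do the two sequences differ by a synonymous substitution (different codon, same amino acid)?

Codon 1: ATG Met / ATT Ile — nonsynonymous.
Codon 2: GCC Ala / GCC Ala — identical.
Codon 3: GAT Asp / GAT Asp — identical.
Codon 4: TTT Phe / TAC Tyr — nonsynonymous.
Codon 5: CAA Gln / CAA Gln — identical.
Codon 6: GCG Ala / GCG Ala — identical.
Synonymous differences: 0.

0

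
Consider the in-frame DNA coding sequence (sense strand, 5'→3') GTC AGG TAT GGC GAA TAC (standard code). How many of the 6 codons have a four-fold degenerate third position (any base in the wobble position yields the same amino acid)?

2

Codon 1 GTC (Val): third position 4-fold.
Codon 2 AGG (Arg): third position 2-fold.
Codon 3 TAT (Tyr): third position 2-fold.
Codon 4 GGC (Gly): third position 4-fold.
Codon 5 GAA (Glu): third position 2-fold.
Codon 6 TAC (Tyr): third position 2-fold.
Four-fold degenerate third positions: 2.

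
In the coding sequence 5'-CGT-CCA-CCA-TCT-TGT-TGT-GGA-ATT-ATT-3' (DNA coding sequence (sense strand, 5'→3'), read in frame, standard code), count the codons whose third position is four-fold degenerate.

Codon 1 CGT (Arg): third position 4-fold.
Codon 2 CCA (Pro): third position 4-fold.
Codon 3 CCA (Pro): third position 4-fold.
Codon 4 TCT (Ser): third position 4-fold.
Codon 5 TGT (Cys): third position 2-fold.
Codon 6 TGT (Cys): third position 2-fold.
Codon 7 GGA (Gly): third position 4-fold.
Codon 8 ATT (Ile): third position 3-fold.
Codon 9 ATT (Ile): third position 3-fold.
Four-fold degenerate third positions: 5.

5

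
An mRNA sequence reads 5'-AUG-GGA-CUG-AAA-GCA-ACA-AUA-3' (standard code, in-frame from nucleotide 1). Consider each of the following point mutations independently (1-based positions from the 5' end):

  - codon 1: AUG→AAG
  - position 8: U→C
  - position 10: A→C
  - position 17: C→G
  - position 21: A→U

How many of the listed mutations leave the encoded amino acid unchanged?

1

Codon 1: AUG (Met) → AAG (Lys) — missense.
Codon 3: CUG (Leu) → CCG (Pro) — missense.
Codon 4: AAA (Lys) → CAA (Gln) — missense.
Codon 6: ACA (Thr) → AGA (Arg) — missense.
Codon 7: AUA (Ile) → AUU (Ile) — synonymous.
Synonymous: 1 of 5.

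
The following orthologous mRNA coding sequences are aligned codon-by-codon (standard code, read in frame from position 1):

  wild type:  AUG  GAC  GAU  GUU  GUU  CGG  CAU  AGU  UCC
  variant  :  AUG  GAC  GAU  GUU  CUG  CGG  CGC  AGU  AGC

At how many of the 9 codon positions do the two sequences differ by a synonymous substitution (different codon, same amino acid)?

Codon 1: AUG Met / AUG Met — identical.
Codon 2: GAC Asp / GAC Asp — identical.
Codon 3: GAU Asp / GAU Asp — identical.
Codon 4: GUU Val / GUU Val — identical.
Codon 5: GUU Val / CUG Leu — nonsynonymous.
Codon 6: CGG Arg / CGG Arg — identical.
Codon 7: CAU His / CGC Arg — nonsynonymous.
Codon 8: AGU Ser / AGU Ser — identical.
Codon 9: UCC Ser / AGC Ser — synonymous.
Synonymous differences: 1.

1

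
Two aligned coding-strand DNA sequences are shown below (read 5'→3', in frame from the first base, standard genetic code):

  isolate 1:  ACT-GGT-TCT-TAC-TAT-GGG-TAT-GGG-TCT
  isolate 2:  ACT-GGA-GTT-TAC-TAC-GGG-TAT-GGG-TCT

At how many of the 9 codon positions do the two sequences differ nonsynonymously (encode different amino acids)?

Codon 1: ACT Thr / ACT Thr — identical.
Codon 2: GGT Gly / GGA Gly — synonymous.
Codon 3: TCT Ser / GTT Val — nonsynonymous.
Codon 4: TAC Tyr / TAC Tyr — identical.
Codon 5: TAT Tyr / TAC Tyr — synonymous.
Codon 6: GGG Gly / GGG Gly — identical.
Codon 7: TAT Tyr / TAT Tyr — identical.
Codon 8: GGG Gly / GGG Gly — identical.
Codon 9: TCT Ser / TCT Ser — identical.
Nonsynonymous differences: 1.

1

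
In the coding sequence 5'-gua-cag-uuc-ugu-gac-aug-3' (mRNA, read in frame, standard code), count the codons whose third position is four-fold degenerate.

1

Codon 1 GUA (Val): third position 4-fold.
Codon 2 CAG (Gln): third position 2-fold.
Codon 3 UUC (Phe): third position 2-fold.
Codon 4 UGU (Cys): third position 2-fold.
Codon 5 GAC (Asp): third position 2-fold.
Codon 6 AUG (Met): third position 1-fold.
Four-fold degenerate third positions: 1.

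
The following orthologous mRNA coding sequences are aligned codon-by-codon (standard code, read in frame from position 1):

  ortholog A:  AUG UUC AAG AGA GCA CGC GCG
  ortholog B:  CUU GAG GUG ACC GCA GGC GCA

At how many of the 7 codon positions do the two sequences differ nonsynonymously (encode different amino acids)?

Codon 1: AUG Met / CUU Leu — nonsynonymous.
Codon 2: UUC Phe / GAG Glu — nonsynonymous.
Codon 3: AAG Lys / GUG Val — nonsynonymous.
Codon 4: AGA Arg / ACC Thr — nonsynonymous.
Codon 5: GCA Ala / GCA Ala — identical.
Codon 6: CGC Arg / GGC Gly — nonsynonymous.
Codon 7: GCG Ala / GCA Ala — synonymous.
Nonsynonymous differences: 5.

5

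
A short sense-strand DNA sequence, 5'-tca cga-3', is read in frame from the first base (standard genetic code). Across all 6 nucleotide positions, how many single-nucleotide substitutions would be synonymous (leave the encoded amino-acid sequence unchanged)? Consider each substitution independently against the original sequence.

Codon 1 (TCA, Ser): 3 synonymous substitutions.
Codon 2 (CGA, Arg): 4 synonymous substitutions.
Total: 3 + 4 = 7.

7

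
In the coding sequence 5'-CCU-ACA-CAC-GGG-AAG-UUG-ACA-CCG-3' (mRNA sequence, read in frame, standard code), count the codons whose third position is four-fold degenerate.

5

Codon 1 CCU (Pro): third position 4-fold.
Codon 2 ACA (Thr): third position 4-fold.
Codon 3 CAC (His): third position 2-fold.
Codon 4 GGG (Gly): third position 4-fold.
Codon 5 AAG (Lys): third position 2-fold.
Codon 6 UUG (Leu): third position 2-fold.
Codon 7 ACA (Thr): third position 4-fold.
Codon 8 CCG (Pro): third position 4-fold.
Four-fold degenerate third positions: 5.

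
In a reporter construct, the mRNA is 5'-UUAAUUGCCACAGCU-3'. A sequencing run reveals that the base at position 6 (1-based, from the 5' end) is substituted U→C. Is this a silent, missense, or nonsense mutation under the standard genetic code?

silent

Position 6 falls in codon 2: AUU → Ile.
After the substitution the codon is AUC → Ile.
Both encode Ile, so the change is synonymous.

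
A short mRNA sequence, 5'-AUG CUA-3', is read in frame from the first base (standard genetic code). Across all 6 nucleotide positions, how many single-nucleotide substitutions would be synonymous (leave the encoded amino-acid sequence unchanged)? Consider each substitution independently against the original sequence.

Codon 1 (AUG, Met): 0 synonymous substitutions.
Codon 2 (CUA, Leu): 4 synonymous substitutions.
Total: 0 + 4 = 4.

4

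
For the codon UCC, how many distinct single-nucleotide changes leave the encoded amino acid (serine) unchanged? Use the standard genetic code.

Position 1: none → 0 synonymous.
Position 2: none → 0 synonymous.
Position 3: UCU, UCA, UCG → 3 synonymous.
Total: 0 + 0 + 3 = 3.

3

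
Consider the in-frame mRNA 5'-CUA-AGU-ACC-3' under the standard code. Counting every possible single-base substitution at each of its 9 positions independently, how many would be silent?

Codon 1 (CUA, Leu): 4 synonymous substitutions.
Codon 2 (AGU, Ser): 1 synonymous substitution.
Codon 3 (ACC, Thr): 3 synonymous substitutions.
Total: 4 + 1 + 3 = 8.

8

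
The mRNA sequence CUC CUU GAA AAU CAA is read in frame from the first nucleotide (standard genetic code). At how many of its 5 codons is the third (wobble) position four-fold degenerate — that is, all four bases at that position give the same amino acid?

2

Codon 1 CUC (Leu): third position 4-fold.
Codon 2 CUU (Leu): third position 4-fold.
Codon 3 GAA (Glu): third position 2-fold.
Codon 4 AAU (Asn): third position 2-fold.
Codon 5 CAA (Gln): third position 2-fold.
Four-fold degenerate third positions: 2.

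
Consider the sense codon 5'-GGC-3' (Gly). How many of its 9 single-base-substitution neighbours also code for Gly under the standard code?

3

Position 1: none → 0 synonymous.
Position 2: none → 0 synonymous.
Position 3: GGT, GGA, GGG → 3 synonymous.
Total: 0 + 0 + 3 = 3.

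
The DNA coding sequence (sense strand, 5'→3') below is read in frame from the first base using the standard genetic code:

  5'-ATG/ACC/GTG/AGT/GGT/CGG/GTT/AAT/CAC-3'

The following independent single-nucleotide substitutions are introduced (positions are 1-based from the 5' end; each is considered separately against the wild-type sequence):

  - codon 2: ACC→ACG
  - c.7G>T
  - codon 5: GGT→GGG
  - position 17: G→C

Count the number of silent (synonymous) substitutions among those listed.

Codon 2: ACC (Thr) → ACG (Thr) — synonymous.
Codon 3: GTG (Val) → TTG (Leu) — missense.
Codon 5: GGT (Gly) → GGG (Gly) — synonymous.
Codon 6: CGG (Arg) → CCG (Pro) — missense.
Synonymous: 2 of 4.

2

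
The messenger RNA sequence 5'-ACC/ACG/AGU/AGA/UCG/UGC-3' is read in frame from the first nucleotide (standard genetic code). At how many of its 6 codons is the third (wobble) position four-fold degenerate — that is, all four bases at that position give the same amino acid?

Codon 1 ACC (Thr): third position 4-fold.
Codon 2 ACG (Thr): third position 4-fold.
Codon 3 AGU (Ser): third position 2-fold.
Codon 4 AGA (Arg): third position 2-fold.
Codon 5 UCG (Ser): third position 4-fold.
Codon 6 UGC (Cys): third position 2-fold.
Four-fold degenerate third positions: 3.

3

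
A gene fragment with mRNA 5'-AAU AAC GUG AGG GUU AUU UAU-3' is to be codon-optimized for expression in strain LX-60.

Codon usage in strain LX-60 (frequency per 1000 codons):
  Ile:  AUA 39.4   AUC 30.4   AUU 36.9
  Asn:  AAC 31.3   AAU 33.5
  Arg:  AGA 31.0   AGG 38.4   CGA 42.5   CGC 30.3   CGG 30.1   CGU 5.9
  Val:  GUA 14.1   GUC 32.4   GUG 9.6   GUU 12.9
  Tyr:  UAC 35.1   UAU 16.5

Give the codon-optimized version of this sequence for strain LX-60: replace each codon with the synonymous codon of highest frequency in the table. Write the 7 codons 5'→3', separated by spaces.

AAU AAU GUC CGA GUC AUA UAC

Codon 1 (Asn): best is AAU at 33.5.
Codon 2 (Asn): best is AAU at 33.5.
Codon 3 (Val): best is GUC at 32.4.
Codon 4 (Arg): best is CGA at 42.5.
Codon 5 (Val): best is GUC at 32.4.
Codon 6 (Ile): best is AUA at 39.4.
Codon 7 (Tyr): best is UAC at 35.1.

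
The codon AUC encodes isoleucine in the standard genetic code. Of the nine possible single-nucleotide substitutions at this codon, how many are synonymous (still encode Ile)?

Position 1: none → 0 synonymous.
Position 2: none → 0 synonymous.
Position 3: AUU, AUA → 2 synonymous.
Total: 0 + 0 + 2 = 2.

2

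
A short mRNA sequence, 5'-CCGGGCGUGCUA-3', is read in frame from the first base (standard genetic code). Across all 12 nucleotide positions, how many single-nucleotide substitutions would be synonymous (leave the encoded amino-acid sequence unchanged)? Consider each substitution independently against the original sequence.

13

Codon 1 (CCG, Pro): 3 synonymous substitutions.
Codon 2 (GGC, Gly): 3 synonymous substitutions.
Codon 3 (GUG, Val): 3 synonymous substitutions.
Codon 4 (CUA, Leu): 4 synonymous substitutions.
Total: 3 + 3 + 3 + 4 = 13.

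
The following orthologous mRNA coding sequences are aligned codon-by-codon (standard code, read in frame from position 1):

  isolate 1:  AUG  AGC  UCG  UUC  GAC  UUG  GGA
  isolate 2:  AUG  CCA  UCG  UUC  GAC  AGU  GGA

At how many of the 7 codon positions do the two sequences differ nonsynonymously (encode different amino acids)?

2

Codon 1: AUG Met / AUG Met — identical.
Codon 2: AGC Ser / CCA Pro — nonsynonymous.
Codon 3: UCG Ser / UCG Ser — identical.
Codon 4: UUC Phe / UUC Phe — identical.
Codon 5: GAC Asp / GAC Asp — identical.
Codon 6: UUG Leu / AGU Ser — nonsynonymous.
Codon 7: GGA Gly / GGA Gly — identical.
Nonsynonymous differences: 2.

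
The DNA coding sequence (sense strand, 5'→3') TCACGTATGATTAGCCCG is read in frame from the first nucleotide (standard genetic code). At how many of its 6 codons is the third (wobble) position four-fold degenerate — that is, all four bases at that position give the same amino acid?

3

Codon 1 TCA (Ser): third position 4-fold.
Codon 2 CGT (Arg): third position 4-fold.
Codon 3 ATG (Met): third position 1-fold.
Codon 4 ATT (Ile): third position 3-fold.
Codon 5 AGC (Ser): third position 2-fold.
Codon 6 CCG (Pro): third position 4-fold.
Four-fold degenerate third positions: 3.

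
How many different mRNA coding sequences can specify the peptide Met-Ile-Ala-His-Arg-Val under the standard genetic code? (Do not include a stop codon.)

Met: 1 codon.
Ile: 3 codons.
Ala: 4 codons.
His: 2 codons.
Arg: 6 codons.
Val: 4 codons.
1 × 3 × 4 × 2 × 6 × 4 = 576.

576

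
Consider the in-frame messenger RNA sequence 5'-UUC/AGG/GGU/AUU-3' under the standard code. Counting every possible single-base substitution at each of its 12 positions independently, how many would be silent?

8

Codon 1 (UUC, Phe): 1 synonymous substitution.
Codon 2 (AGG, Arg): 2 synonymous substitutions.
Codon 3 (GGU, Gly): 3 synonymous substitutions.
Codon 4 (AUU, Ile): 2 synonymous substitutions.
Total: 1 + 2 + 3 + 2 = 8.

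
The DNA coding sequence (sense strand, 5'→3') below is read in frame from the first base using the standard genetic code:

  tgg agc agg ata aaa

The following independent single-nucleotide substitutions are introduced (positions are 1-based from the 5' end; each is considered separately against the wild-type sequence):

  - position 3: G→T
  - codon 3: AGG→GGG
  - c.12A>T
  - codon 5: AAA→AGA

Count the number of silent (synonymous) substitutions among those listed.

Codon 1: TGG (Trp) → TGT (Cys) — missense.
Codon 3: AGG (Arg) → GGG (Gly) — missense.
Codon 4: ATA (Ile) → ATT (Ile) — synonymous.
Codon 5: AAA (Lys) → AGA (Arg) — missense.
Synonymous: 1 of 4.

1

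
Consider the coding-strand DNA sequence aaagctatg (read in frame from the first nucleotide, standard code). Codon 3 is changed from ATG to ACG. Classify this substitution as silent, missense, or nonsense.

missense

Position 8 falls in codon 3: ATG → Met.
After the substitution the codon is ACG → Thr.
Met ≠ Thr, so this is a missense mutation.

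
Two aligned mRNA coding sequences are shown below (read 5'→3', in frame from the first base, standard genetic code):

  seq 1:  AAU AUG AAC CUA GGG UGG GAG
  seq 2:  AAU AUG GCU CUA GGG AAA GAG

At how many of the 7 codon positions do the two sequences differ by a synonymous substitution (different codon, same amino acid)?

0

Codon 1: AAU Asn / AAU Asn — identical.
Codon 2: AUG Met / AUG Met — identical.
Codon 3: AAC Asn / GCU Ala — nonsynonymous.
Codon 4: CUA Leu / CUA Leu — identical.
Codon 5: GGG Gly / GGG Gly — identical.
Codon 6: UGG Trp / AAA Lys — nonsynonymous.
Codon 7: GAG Glu / GAG Glu — identical.
Synonymous differences: 0.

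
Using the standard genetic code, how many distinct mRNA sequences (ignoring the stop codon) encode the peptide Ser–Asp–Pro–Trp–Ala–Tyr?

384

Ser: 6 codons.
Asp: 2 codons.
Pro: 4 codons.
Trp: 1 codon.
Ala: 4 codons.
Tyr: 2 codons.
6 × 2 × 4 × 1 × 4 × 2 = 384.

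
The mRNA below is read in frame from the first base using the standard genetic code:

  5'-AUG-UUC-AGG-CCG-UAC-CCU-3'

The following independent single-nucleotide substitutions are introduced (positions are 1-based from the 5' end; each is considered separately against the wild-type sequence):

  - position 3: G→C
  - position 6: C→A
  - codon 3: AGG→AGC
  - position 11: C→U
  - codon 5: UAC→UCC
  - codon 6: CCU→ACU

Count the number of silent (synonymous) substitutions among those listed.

0

Codon 1: AUG (Met) → AUC (Ile) — missense.
Codon 2: UUC (Phe) → UUA (Leu) — missense.
Codon 3: AGG (Arg) → AGC (Ser) — missense.
Codon 4: CCG (Pro) → CUG (Leu) — missense.
Codon 5: UAC (Tyr) → UCC (Ser) — missense.
Codon 6: CCU (Pro) → ACU (Thr) — missense.
Synonymous: 0 of 6.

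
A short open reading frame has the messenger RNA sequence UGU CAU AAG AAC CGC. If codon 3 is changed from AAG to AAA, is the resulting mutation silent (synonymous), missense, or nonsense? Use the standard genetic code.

silent

Position 9 falls in codon 3: AAG → Lys.
After the substitution the codon is AAA → Lys.
Both encode Lys, so the change is synonymous.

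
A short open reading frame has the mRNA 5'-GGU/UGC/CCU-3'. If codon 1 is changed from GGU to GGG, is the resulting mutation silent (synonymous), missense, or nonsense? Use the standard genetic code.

Position 3 falls in codon 1: GGU → Gly.
After the substitution the codon is GGG → Gly.
Both encode Gly, so the change is synonymous.

silent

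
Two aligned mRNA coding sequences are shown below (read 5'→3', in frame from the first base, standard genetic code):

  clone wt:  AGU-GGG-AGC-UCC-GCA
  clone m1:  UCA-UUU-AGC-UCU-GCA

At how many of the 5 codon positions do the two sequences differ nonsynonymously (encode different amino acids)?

Codon 1: AGU Ser / UCA Ser — synonymous.
Codon 2: GGG Gly / UUU Phe — nonsynonymous.
Codon 3: AGC Ser / AGC Ser — identical.
Codon 4: UCC Ser / UCU Ser — synonymous.
Codon 5: GCA Ala / GCA Ala — identical.
Nonsynonymous differences: 1.

1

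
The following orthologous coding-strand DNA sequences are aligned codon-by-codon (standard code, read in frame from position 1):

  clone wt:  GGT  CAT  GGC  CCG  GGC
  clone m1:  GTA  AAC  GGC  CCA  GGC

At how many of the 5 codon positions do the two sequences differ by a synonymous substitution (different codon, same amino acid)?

Codon 1: GGT Gly / GTA Val — nonsynonymous.
Codon 2: CAT His / AAC Asn — nonsynonymous.
Codon 3: GGC Gly / GGC Gly — identical.
Codon 4: CCG Pro / CCA Pro — synonymous.
Codon 5: GGC Gly / GGC Gly — identical.
Synonymous differences: 1.

1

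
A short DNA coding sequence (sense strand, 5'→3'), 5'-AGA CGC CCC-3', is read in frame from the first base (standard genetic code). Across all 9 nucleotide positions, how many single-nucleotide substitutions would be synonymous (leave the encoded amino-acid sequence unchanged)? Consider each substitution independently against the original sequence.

8

Codon 1 (AGA, Arg): 2 synonymous substitutions.
Codon 2 (CGC, Arg): 3 synonymous substitutions.
Codon 3 (CCC, Pro): 3 synonymous substitutions.
Total: 2 + 3 + 3 = 8.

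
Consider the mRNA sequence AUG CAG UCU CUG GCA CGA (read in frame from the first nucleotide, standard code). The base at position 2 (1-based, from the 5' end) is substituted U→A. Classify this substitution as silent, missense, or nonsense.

missense

Position 2 falls in codon 1: AUG → Met.
After the substitution the codon is AAG → Lys.
Met ≠ Lys, so this is a missense mutation.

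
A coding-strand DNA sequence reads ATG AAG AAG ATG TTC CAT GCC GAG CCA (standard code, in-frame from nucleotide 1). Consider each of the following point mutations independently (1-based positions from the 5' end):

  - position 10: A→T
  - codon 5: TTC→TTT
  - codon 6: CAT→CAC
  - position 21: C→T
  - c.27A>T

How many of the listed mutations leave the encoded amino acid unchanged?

Codon 4: ATG (Met) → TTG (Leu) — missense.
Codon 5: TTC (Phe) → TTT (Phe) — synonymous.
Codon 6: CAT (His) → CAC (His) — synonymous.
Codon 7: GCC (Ala) → GCT (Ala) — synonymous.
Codon 9: CCA (Pro) → CCT (Pro) — synonymous.
Synonymous: 4 of 5.

4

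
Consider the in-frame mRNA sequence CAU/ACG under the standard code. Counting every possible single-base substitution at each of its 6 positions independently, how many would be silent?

4

Codon 1 (CAU, His): 1 synonymous substitution.
Codon 2 (ACG, Thr): 3 synonymous substitutions.
Total: 1 + 3 = 4.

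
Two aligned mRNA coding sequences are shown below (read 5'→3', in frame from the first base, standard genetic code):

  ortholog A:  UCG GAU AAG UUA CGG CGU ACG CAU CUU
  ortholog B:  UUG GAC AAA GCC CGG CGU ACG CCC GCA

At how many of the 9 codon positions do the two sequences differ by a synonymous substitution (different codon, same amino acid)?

2

Codon 1: UCG Ser / UUG Leu — nonsynonymous.
Codon 2: GAU Asp / GAC Asp — synonymous.
Codon 3: AAG Lys / AAA Lys — synonymous.
Codon 4: UUA Leu / GCC Ala — nonsynonymous.
Codon 5: CGG Arg / CGG Arg — identical.
Codon 6: CGU Arg / CGU Arg — identical.
Codon 7: ACG Thr / ACG Thr — identical.
Codon 8: CAU His / CCC Pro — nonsynonymous.
Codon 9: CUU Leu / GCA Ala — nonsynonymous.
Synonymous differences: 2.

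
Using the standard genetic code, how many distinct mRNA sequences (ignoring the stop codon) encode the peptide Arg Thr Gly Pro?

384

Arg: 6 codons.
Thr: 4 codons.
Gly: 4 codons.
Pro: 4 codons.
6 × 4 × 4 × 4 = 384.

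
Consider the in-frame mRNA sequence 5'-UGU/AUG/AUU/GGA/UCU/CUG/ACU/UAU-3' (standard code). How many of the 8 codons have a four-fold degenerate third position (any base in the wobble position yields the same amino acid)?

4

Codon 1 UGU (Cys): third position 2-fold.
Codon 2 AUG (Met): third position 1-fold.
Codon 3 AUU (Ile): third position 3-fold.
Codon 4 GGA (Gly): third position 4-fold.
Codon 5 UCU (Ser): third position 4-fold.
Codon 6 CUG (Leu): third position 4-fold.
Codon 7 ACU (Thr): third position 4-fold.
Codon 8 UAU (Tyr): third position 2-fold.
Four-fold degenerate third positions: 4.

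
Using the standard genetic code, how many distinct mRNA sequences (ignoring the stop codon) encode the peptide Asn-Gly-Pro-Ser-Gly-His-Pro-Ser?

36864

Asn: 2 codons.
Gly: 4 codons.
Pro: 4 codons.
Ser: 6 codons.
Gly: 4 codons.
His: 2 codons.
Pro: 4 codons.
Ser: 6 codons.
2 × 4 × 4 × 6 × 4 × 2 × 4 × 6 = 36864.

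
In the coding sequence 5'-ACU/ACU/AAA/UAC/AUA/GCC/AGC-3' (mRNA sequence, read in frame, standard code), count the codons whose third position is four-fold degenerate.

Codon 1 ACU (Thr): third position 4-fold.
Codon 2 ACU (Thr): third position 4-fold.
Codon 3 AAA (Lys): third position 2-fold.
Codon 4 UAC (Tyr): third position 2-fold.
Codon 5 AUA (Ile): third position 3-fold.
Codon 6 GCC (Ala): third position 4-fold.
Codon 7 AGC (Ser): third position 2-fold.
Four-fold degenerate third positions: 3.

3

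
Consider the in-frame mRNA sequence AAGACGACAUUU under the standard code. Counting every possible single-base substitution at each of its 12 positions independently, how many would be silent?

Codon 1 (AAG, Lys): 1 synonymous substitution.
Codon 2 (ACG, Thr): 3 synonymous substitutions.
Codon 3 (ACA, Thr): 3 synonymous substitutions.
Codon 4 (UUU, Phe): 1 synonymous substitution.
Total: 1 + 3 + 3 + 1 = 8.

8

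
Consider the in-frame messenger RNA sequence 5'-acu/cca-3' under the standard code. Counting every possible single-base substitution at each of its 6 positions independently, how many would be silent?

Codon 1 (ACU, Thr): 3 synonymous substitutions.
Codon 2 (CCA, Pro): 3 synonymous substitutions.
Total: 3 + 3 = 6.

6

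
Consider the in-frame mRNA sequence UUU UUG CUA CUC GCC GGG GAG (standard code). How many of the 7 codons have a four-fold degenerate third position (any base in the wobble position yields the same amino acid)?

Codon 1 UUU (Phe): third position 2-fold.
Codon 2 UUG (Leu): third position 2-fold.
Codon 3 CUA (Leu): third position 4-fold.
Codon 4 CUC (Leu): third position 4-fold.
Codon 5 GCC (Ala): third position 4-fold.
Codon 6 GGG (Gly): third position 4-fold.
Codon 7 GAG (Glu): third position 2-fold.
Four-fold degenerate third positions: 4.

4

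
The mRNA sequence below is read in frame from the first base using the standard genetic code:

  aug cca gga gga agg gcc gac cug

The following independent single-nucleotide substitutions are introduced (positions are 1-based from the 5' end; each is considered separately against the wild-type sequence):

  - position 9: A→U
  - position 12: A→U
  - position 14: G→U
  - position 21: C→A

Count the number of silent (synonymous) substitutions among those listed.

2

Codon 3: GGA (Gly) → GGU (Gly) — synonymous.
Codon 4: GGA (Gly) → GGU (Gly) — synonymous.
Codon 5: AGG (Arg) → AUG (Met) — missense.
Codon 7: GAC (Asp) → GAA (Glu) — missense.
Synonymous: 2 of 4.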